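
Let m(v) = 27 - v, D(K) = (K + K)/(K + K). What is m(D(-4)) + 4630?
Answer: 4656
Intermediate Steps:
D(K) = 1 (D(K) = (2*K)/((2*K)) = (2*K)*(1/(2*K)) = 1)
m(D(-4)) + 4630 = (27 - 1*1) + 4630 = (27 - 1) + 4630 = 26 + 4630 = 4656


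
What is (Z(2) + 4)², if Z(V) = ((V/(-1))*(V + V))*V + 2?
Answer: 100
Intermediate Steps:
Z(V) = 2 - 2*V³ (Z(V) = ((V*(-1))*(2*V))*V + 2 = ((-V)*(2*V))*V + 2 = (-2*V²)*V + 2 = -2*V³ + 2 = 2 - 2*V³)
(Z(2) + 4)² = ((2 - 2*2³) + 4)² = ((2 - 2*8) + 4)² = ((2 - 16) + 4)² = (-14 + 4)² = (-10)² = 100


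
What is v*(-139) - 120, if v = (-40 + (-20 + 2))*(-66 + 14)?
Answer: -419344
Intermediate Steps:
v = 3016 (v = (-40 - 18)*(-52) = -58*(-52) = 3016)
v*(-139) - 120 = 3016*(-139) - 120 = -419224 - 120 = -419344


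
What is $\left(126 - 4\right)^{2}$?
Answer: $14884$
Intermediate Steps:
$\left(126 - 4\right)^{2} = 122^{2} = 14884$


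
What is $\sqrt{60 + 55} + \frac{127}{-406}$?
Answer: $- \frac{127}{406} + \sqrt{115} \approx 10.411$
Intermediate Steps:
$\sqrt{60 + 55} + \frac{127}{-406} = \sqrt{115} + 127 \left(- \frac{1}{406}\right) = \sqrt{115} - \frac{127}{406} = - \frac{127}{406} + \sqrt{115}$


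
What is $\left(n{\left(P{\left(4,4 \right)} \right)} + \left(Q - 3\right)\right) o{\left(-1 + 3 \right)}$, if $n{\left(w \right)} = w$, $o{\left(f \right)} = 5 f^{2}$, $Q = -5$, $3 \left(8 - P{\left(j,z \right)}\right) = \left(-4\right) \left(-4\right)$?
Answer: $- \frac{320}{3} \approx -106.67$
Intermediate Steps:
$P{\left(j,z \right)} = \frac{8}{3}$ ($P{\left(j,z \right)} = 8 - \frac{\left(-4\right) \left(-4\right)}{3} = 8 - \frac{16}{3} = \frac{8}{3}$)
$\left(n{\left(P{\left(4,4 \right)} \right)} + \left(Q - 3\right)\right) o{\left(-1 + 3 \right)} = \left(\frac{8}{3} - 8\right) 5 \left(-1 + 3\right)^{2} = \left(\frac{8}{3} - 8\right) 5 \cdot 2^{2} = - \frac{16 \cdot 5 \cdot 4}{3} = \left(- \frac{16}{3}\right) 20 = - \frac{320}{3}$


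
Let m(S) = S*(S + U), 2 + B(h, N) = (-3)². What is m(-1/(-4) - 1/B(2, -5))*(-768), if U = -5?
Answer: 19728/49 ≈ 402.61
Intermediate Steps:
B(h, N) = 7 (B(h, N) = -2 + (-3)² = -2 + 9 = 7)
m(S) = S*(-5 + S) (m(S) = S*(S - 5) = S*(-5 + S))
m(-1/(-4) - 1/B(2, -5))*(-768) = ((-1/(-4) - 1/7)*(-5 + (-1/(-4) - 1/7)))*(-768) = ((-1*(-¼) - 1*⅐)*(-5 + (-1*(-¼) - 1*⅐)))*(-768) = ((¼ - ⅐)*(-5 + (¼ - ⅐)))*(-768) = (3*(-5 + 3/28)/28)*(-768) = ((3/28)*(-137/28))*(-768) = -411/784*(-768) = 19728/49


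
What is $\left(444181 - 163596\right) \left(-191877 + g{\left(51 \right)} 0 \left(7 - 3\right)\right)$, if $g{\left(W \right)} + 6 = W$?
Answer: $-53837808045$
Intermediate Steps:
$g{\left(W \right)} = -6 + W$
$\left(444181 - 163596\right) \left(-191877 + g{\left(51 \right)} 0 \left(7 - 3\right)\right) = \left(444181 - 163596\right) \left(-191877 + \left(-6 + 51\right) 0 \left(7 - 3\right)\right) = 280585 \left(-191877 + 45 \cdot 0 \cdot 4\right) = 280585 \left(-191877 + 45 \cdot 0\right) = 280585 \left(-191877 + 0\right) = 280585 \left(-191877\right) = -53837808045$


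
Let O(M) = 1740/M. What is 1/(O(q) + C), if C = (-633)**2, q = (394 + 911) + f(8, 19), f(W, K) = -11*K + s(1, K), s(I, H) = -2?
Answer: 547/219177753 ≈ 2.4957e-6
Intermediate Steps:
f(W, K) = -2 - 11*K (f(W, K) = -11*K - 2 = -2 - 11*K)
q = 1094 (q = (394 + 911) + (-2 - 11*19) = 1305 + (-2 - 209) = 1305 - 211 = 1094)
C = 400689
1/(O(q) + C) = 1/(1740/1094 + 400689) = 1/(1740*(1/1094) + 400689) = 1/(870/547 + 400689) = 1/(219177753/547) = 547/219177753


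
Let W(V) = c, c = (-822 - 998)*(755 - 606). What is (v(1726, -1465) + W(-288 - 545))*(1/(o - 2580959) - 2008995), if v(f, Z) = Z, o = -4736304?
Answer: 4007975502730134470/7317263 ≈ 5.4774e+11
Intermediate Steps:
c = -271180 (c = -1820*149 = -271180)
W(V) = -271180
(v(1726, -1465) + W(-288 - 545))*(1/(o - 2580959) - 2008995) = (-1465 - 271180)*(1/(-4736304 - 2580959) - 2008995) = -272645*(1/(-7317263) - 2008995) = -272645*(-1/7317263 - 2008995) = -272645*(-14700344780686/7317263) = 4007975502730134470/7317263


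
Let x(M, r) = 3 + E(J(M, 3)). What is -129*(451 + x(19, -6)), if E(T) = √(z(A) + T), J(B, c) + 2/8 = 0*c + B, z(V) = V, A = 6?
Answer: -58566 - 387*√11/2 ≈ -59208.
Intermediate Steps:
J(B, c) = -¼ + B (J(B, c) = -¼ + (0*c + B) = -¼ + (0 + B) = -¼ + B)
E(T) = √(6 + T)
x(M, r) = 3 + √(23/4 + M) (x(M, r) = 3 + √(6 + (-¼ + M)) = 3 + √(23/4 + M))
-129*(451 + x(19, -6)) = -129*(451 + (3 + √(23 + 4*19)/2)) = -129*(451 + (3 + √(23 + 76)/2)) = -129*(451 + (3 + √99/2)) = -129*(451 + (3 + (3*√11)/2)) = -129*(451 + (3 + 3*√11/2)) = -129*(454 + 3*√11/2) = -58566 - 387*√11/2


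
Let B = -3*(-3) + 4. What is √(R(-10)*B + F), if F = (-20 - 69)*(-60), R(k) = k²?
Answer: 4*√415 ≈ 81.486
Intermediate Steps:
B = 13 (B = 9 + 4 = 13)
F = 5340 (F = -89*(-60) = 5340)
√(R(-10)*B + F) = √((-10)²*13 + 5340) = √(100*13 + 5340) = √(1300 + 5340) = √6640 = 4*√415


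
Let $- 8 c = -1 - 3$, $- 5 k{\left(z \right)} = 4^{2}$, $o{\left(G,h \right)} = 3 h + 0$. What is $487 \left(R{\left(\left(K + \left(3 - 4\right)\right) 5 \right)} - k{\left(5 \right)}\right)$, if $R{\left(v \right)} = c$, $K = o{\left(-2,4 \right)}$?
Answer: $\frac{18019}{10} \approx 1801.9$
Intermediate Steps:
$o{\left(G,h \right)} = 3 h$
$k{\left(z \right)} = - \frac{16}{5}$ ($k{\left(z \right)} = - \frac{4^{2}}{5} = \left(- \frac{1}{5}\right) 16 = - \frac{16}{5}$)
$K = 12$ ($K = 3 \cdot 4 = 12$)
$c = \frac{1}{2}$ ($c = - \frac{-1 - 3}{8} = \left(- \frac{1}{8}\right) \left(-4\right) = \frac{1}{2} \approx 0.5$)
$R{\left(v \right)} = \frac{1}{2}$
$487 \left(R{\left(\left(K + \left(3 - 4\right)\right) 5 \right)} - k{\left(5 \right)}\right) = 487 \left(\frac{1}{2} - - \frac{16}{5}\right) = 487 \left(\frac{1}{2} + \frac{16}{5}\right) = 487 \cdot \frac{37}{10} = \frac{18019}{10}$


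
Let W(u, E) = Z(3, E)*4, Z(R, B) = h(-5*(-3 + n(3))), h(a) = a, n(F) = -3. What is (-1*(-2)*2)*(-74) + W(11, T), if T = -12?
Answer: -176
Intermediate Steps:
Z(R, B) = 30 (Z(R, B) = -5*(-3 - 3) = -5*(-6) = 30)
W(u, E) = 120 (W(u, E) = 30*4 = 120)
(-1*(-2)*2)*(-74) + W(11, T) = (-1*(-2)*2)*(-74) + 120 = (2*2)*(-74) + 120 = 4*(-74) + 120 = -296 + 120 = -176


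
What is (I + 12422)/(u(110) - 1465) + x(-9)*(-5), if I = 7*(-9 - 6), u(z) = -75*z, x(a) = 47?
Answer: -2295342/9715 ≈ -236.27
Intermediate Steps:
I = -105 (I = 7*(-15) = -105)
(I + 12422)/(u(110) - 1465) + x(-9)*(-5) = (-105 + 12422)/(-75*110 - 1465) + 47*(-5) = 12317/(-8250 - 1465) - 235 = 12317/(-9715) - 235 = 12317*(-1/9715) - 235 = -12317/9715 - 235 = -2295342/9715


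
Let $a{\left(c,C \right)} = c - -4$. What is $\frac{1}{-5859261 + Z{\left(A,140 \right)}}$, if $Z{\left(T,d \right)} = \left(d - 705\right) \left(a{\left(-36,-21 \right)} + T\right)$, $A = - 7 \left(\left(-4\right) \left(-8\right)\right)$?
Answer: $- \frac{1}{5714621} \approx -1.7499 \cdot 10^{-7}$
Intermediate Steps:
$A = -224$ ($A = \left(-7\right) 32 = -224$)
$a{\left(c,C \right)} = 4 + c$ ($a{\left(c,C \right)} = c + 4 = 4 + c$)
$Z{\left(T,d \right)} = \left(-705 + d\right) \left(-32 + T\right)$ ($Z{\left(T,d \right)} = \left(d - 705\right) \left(\left(4 - 36\right) + T\right) = \left(-705 + d\right) \left(-32 + T\right)$)
$\frac{1}{-5859261 + Z{\left(A,140 \right)}} = \frac{1}{-5859261 - -144640} = \frac{1}{-5859261 + \left(22560 + 157920 - 4480 - 31360\right)} = \frac{1}{-5859261 + 144640} = \frac{1}{-5714621} = - \frac{1}{5714621}$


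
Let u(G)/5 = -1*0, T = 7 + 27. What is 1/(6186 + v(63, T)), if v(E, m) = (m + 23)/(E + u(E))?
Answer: 21/129925 ≈ 0.00016163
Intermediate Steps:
T = 34
u(G) = 0 (u(G) = 5*(-1*0) = 5*0 = 0)
v(E, m) = (23 + m)/E (v(E, m) = (m + 23)/(E + 0) = (23 + m)/E)
1/(6186 + v(63, T)) = 1/(6186 + (23 + 34)/63) = 1/(6186 + (1/63)*57) = 1/(6186 + 19/21) = 1/(129925/21) = 21/129925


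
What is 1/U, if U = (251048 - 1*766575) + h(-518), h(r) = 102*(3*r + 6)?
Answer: -1/673423 ≈ -1.4850e-6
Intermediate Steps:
h(r) = 612 + 306*r (h(r) = 102*(6 + 3*r) = 612 + 306*r)
U = -673423 (U = (251048 - 1*766575) + (612 + 306*(-518)) = (251048 - 766575) + (612 - 158508) = -515527 - 157896 = -673423)
1/U = 1/(-673423) = -1/673423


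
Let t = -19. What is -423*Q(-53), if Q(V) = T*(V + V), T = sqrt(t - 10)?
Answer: 44838*I*sqrt(29) ≈ 2.4146e+5*I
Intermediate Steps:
T = I*sqrt(29) (T = sqrt(-19 - 10) = sqrt(-29) = I*sqrt(29) ≈ 5.3852*I)
Q(V) = 2*I*V*sqrt(29) (Q(V) = (I*sqrt(29))*(V + V) = (I*sqrt(29))*(2*V) = 2*I*V*sqrt(29))
-423*Q(-53) = -846*I*(-53)*sqrt(29) = -(-44838)*I*sqrt(29) = 44838*I*sqrt(29)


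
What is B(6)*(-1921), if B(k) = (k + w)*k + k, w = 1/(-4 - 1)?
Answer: -391884/5 ≈ -78377.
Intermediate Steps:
w = -⅕ (w = 1/(-5) = -⅕ ≈ -0.20000)
B(k) = k + k*(-⅕ + k) (B(k) = (k - ⅕)*k + k = (-⅕ + k)*k + k = k*(-⅕ + k) + k = k + k*(-⅕ + k))
B(6)*(-1921) = ((⅕)*6*(4 + 5*6))*(-1921) = ((⅕)*6*(4 + 30))*(-1921) = ((⅕)*6*34)*(-1921) = (204/5)*(-1921) = -391884/5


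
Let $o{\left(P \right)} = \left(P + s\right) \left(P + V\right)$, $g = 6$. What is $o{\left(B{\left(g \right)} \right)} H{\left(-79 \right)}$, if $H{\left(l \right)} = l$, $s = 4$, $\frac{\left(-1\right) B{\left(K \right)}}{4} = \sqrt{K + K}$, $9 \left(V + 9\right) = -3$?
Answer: $- \frac{36656}{3} - \frac{10112 \sqrt{3}}{3} \approx -18057.0$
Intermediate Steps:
$V = - \frac{28}{3}$ ($V = -9 + \frac{1}{9} \left(-3\right) = -9 - \frac{1}{3} = - \frac{28}{3} \approx -9.3333$)
$B{\left(K \right)} = - 4 \sqrt{2} \sqrt{K}$ ($B{\left(K \right)} = - 4 \sqrt{K + K} = - 4 \sqrt{2 K} = - 4 \sqrt{2} \sqrt{K}$)
$o{\left(P \right)} = \left(4 + P\right) \left(- \frac{28}{3} + P\right)$ ($o{\left(P \right)} = \left(P + 4\right) \left(P - \frac{28}{3}\right) = \left(4 + P\right) \left(- \frac{28}{3} + P\right)$)
$o{\left(B{\left(g \right)} \right)} H{\left(-79 \right)} = \left(- \frac{112}{3} + \left(- 4 \sqrt{2} \sqrt{6}\right)^{2} - \frac{16 \left(- 4 \sqrt{2} \sqrt{6}\right)}{3}\right) \left(-79\right) = \left(- \frac{112}{3} + \left(- 8 \sqrt{3}\right)^{2} - \frac{16 \left(- 8 \sqrt{3}\right)}{3}\right) \left(-79\right) = \left(- \frac{112}{3} + 192 + \frac{128 \sqrt{3}}{3}\right) \left(-79\right) = \left(\frac{464}{3} + \frac{128 \sqrt{3}}{3}\right) \left(-79\right) = - \frac{36656}{3} - \frac{10112 \sqrt{3}}{3}$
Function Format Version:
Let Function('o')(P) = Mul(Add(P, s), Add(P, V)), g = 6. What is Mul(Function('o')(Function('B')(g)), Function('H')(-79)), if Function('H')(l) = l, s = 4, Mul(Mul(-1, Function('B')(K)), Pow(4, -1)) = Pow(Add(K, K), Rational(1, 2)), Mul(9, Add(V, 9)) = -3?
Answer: Add(Rational(-36656, 3), Mul(Rational(-10112, 3), Pow(3, Rational(1, 2)))) ≈ -18057.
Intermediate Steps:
V = Rational(-28, 3) (V = Add(-9, Mul(Rational(1, 9), -3)) = Add(-9, Rational(-1, 3)) = Rational(-28, 3) ≈ -9.3333)
Function('B')(K) = Mul(-4, Pow(2, Rational(1, 2)), Pow(K, Rational(1, 2))) (Function('B')(K) = Mul(-4, Pow(Add(K, K), Rational(1, 2))) = Mul(-4, Pow(Mul(2, K), Rational(1, 2))) = Mul(-4, Mul(Pow(2, Rational(1, 2)), Pow(K, Rational(1, 2)))) = Mul(-4, Pow(2, Rational(1, 2)), Pow(K, Rational(1, 2))))
Function('o')(P) = Mul(Add(4, P), Add(Rational(-28, 3), P)) (Function('o')(P) = Mul(Add(P, 4), Add(P, Rational(-28, 3))) = Mul(Add(4, P), Add(Rational(-28, 3), P)))
Mul(Function('o')(Function('B')(g)), Function('H')(-79)) = Mul(Add(Rational(-112, 3), Pow(Mul(-4, Pow(2, Rational(1, 2)), Pow(6, Rational(1, 2))), 2), Mul(Rational(-16, 3), Mul(-4, Pow(2, Rational(1, 2)), Pow(6, Rational(1, 2))))), -79) = Mul(Add(Rational(-112, 3), Pow(Mul(-8, Pow(3, Rational(1, 2))), 2), Mul(Rational(-16, 3), Mul(-8, Pow(3, Rational(1, 2))))), -79) = Mul(Add(Rational(-112, 3), 192, Mul(Rational(128, 3), Pow(3, Rational(1, 2)))), -79) = Mul(Add(Rational(464, 3), Mul(Rational(128, 3), Pow(3, Rational(1, 2)))), -79) = Add(Rational(-36656, 3), Mul(Rational(-10112, 3), Pow(3, Rational(1, 2))))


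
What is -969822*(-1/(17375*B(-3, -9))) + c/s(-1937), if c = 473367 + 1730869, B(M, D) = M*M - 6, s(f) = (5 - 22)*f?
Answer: 48943690046/572141375 ≈ 85.545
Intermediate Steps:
s(f) = -17*f
B(M, D) = -6 + M² (B(M, D) = M² - 6 = -6 + M²)
c = 2204236
-969822*(-1/(17375*B(-3, -9))) + c/s(-1937) = -969822*(-1/(17375*(-6 + (-3)²))) + 2204236/((-17*(-1937))) = -969822*(-1/(17375*(-6 + 9))) + 2204236/32929 = -969822/(3*(-17375)) + 2204236*(1/32929) = -969822/(-52125) + 2204236/32929 = -969822*(-1/52125) + 2204236/32929 = 323274/17375 + 2204236/32929 = 48943690046/572141375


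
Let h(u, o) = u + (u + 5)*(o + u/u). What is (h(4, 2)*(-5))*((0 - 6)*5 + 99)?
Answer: -10695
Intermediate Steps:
h(u, o) = u + (1 + o)*(5 + u) (h(u, o) = u + (5 + u)*(o + 1) = u + (5 + u)*(1 + o) = u + (1 + o)*(5 + u))
(h(4, 2)*(-5))*((0 - 6)*5 + 99) = ((5 + 2*4 + 5*2 + 2*4)*(-5))*((0 - 6)*5 + 99) = ((5 + 8 + 10 + 8)*(-5))*(-6*5 + 99) = (31*(-5))*(-30 + 99) = -155*69 = -10695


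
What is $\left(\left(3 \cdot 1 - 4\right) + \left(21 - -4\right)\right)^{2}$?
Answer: $576$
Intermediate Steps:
$\left(\left(3 \cdot 1 - 4\right) + \left(21 - -4\right)\right)^{2} = \left(\left(3 - 4\right) + \left(21 + 4\right)\right)^{2} = \left(-1 + 25\right)^{2} = 24^{2} = 576$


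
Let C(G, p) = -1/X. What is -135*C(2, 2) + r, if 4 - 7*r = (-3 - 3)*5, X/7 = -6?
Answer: 23/14 ≈ 1.6429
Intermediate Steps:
X = -42 (X = 7*(-6) = -42)
C(G, p) = 1/42 (C(G, p) = -1/(-42) = -1*(-1/42) = 1/42)
r = 34/7 (r = 4/7 - (-3 - 3)*5/7 = 4/7 - (-6)*5/7 = 4/7 - ⅐*(-30) = 4/7 + 30/7 = 34/7 ≈ 4.8571)
-135*C(2, 2) + r = -135*1/42 + 34/7 = -45/14 + 34/7 = 23/14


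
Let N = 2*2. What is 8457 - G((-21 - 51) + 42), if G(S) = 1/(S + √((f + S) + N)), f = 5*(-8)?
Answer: 1361582/161 + I*√66/966 ≈ 8457.0 + 0.00841*I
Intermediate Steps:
N = 4
f = -40
G(S) = 1/(S + √(-36 + S)) (G(S) = 1/(S + √((-40 + S) + 4)) = 1/(S + √(-36 + S)))
8457 - G((-21 - 51) + 42) = 8457 - 1/(((-21 - 51) + 42) + √(-36 + ((-21 - 51) + 42))) = 8457 - 1/((-72 + 42) + √(-36 + (-72 + 42))) = 8457 - 1/(-30 + √(-36 - 30)) = 8457 - 1/(-30 + √(-66)) = 8457 - 1/(-30 + I*√66)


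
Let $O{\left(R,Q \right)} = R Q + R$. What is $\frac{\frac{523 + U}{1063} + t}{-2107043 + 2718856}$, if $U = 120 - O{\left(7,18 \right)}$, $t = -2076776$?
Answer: $- \frac{2207612378}{650357219} \approx -3.3945$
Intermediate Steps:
$O{\left(R,Q \right)} = R + Q R$ ($O{\left(R,Q \right)} = Q R + R = R + Q R$)
$U = -13$ ($U = 120 - 7 \left(1 + 18\right) = 120 - 7 \cdot 19 = 120 - 133 = -13$)
$\frac{\frac{523 + U}{1063} + t}{-2107043 + 2718856} = \frac{\frac{523 - 13}{1063} - 2076776}{-2107043 + 2718856} = \frac{\frac{1}{1063} \cdot 510 - 2076776}{611813} = \left(\frac{510}{1063} - 2076776\right) \frac{1}{611813} = \left(- \frac{2207612378}{1063}\right) \frac{1}{611813} = - \frac{2207612378}{650357219}$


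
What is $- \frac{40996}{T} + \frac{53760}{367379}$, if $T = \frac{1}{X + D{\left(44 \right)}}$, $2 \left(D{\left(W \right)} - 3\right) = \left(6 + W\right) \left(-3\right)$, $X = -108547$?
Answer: $\frac{1635918306336356}{367379} \approx 4.4529 \cdot 10^{9}$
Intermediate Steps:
$D{\left(W \right)} = -6 - \frac{3 W}{2}$ ($D{\left(W \right)} = 3 + \frac{\left(6 + W\right) \left(-3\right)}{2} = 3 + \frac{-18 - 3 W}{2} = 3 - \left(9 + \frac{3 W}{2}\right) = -6 - \frac{3 W}{2}$)
$T = - \frac{1}{108619}$ ($T = \frac{1}{-108547 - 72} = \frac{1}{-108619} = - \frac{1}{108619} \approx -9.2065 \cdot 10^{-6}$)
$- \frac{40996}{T} + \frac{53760}{367379} = - \frac{40996}{- \frac{1}{108619}} + \frac{53760}{367379} = \left(-40996\right) \left(-108619\right) + 53760 \cdot \frac{1}{367379} = 4452944524 + \frac{53760}{367379} = \frac{1635918306336356}{367379}$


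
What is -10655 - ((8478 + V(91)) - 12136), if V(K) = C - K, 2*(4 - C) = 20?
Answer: -6900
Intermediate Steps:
C = -6 (C = 4 - 1/2*20 = 4 - 10 = -6)
V(K) = -6 - K
-10655 - ((8478 + V(91)) - 12136) = -10655 - ((8478 + (-6 - 1*91)) - 12136) = -10655 - ((8478 + (-6 - 91)) - 12136) = -10655 - ((8478 - 97) - 12136) = -10655 - (8381 - 12136) = -10655 - 1*(-3755) = -10655 + 3755 = -6900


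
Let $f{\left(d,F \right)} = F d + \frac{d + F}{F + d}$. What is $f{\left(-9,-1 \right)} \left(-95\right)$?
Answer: $-950$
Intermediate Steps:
$f{\left(d,F \right)} = 1 + F d$ ($f{\left(d,F \right)} = F d + \frac{F + d}{F + d} = F d + 1 = 1 + F d$)
$f{\left(-9,-1 \right)} \left(-95\right) = \left(1 - -9\right) \left(-95\right) = \left(1 + 9\right) \left(-95\right) = 10 \left(-95\right) = -950$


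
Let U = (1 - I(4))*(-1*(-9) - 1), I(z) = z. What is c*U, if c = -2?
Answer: 48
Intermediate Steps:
U = -24 (U = (1 - 1*4)*(-1*(-9) - 1) = (1 - 4)*(9 - 1) = -3*8 = -24)
c*U = -2*(-24) = 48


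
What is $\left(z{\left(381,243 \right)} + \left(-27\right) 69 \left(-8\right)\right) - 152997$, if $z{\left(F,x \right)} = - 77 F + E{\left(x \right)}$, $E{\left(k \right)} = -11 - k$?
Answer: $-167684$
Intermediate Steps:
$z{\left(F,x \right)} = -11 - x - 77 F$ ($z{\left(F,x \right)} = - 77 F - \left(11 + x\right) = -11 - x - 77 F$)
$\left(z{\left(381,243 \right)} + \left(-27\right) 69 \left(-8\right)\right) - 152997 = \left(\left(-11 - 243 - 29337\right) + \left(-27\right) 69 \left(-8\right)\right) - 152997 = \left(\left(-11 - 243 - 29337\right) - -14904\right) - 152997 = \left(-29591 + 14904\right) - 152997 = -14687 - 152997 = -167684$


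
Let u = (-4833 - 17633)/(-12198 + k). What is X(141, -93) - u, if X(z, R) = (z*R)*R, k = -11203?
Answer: 28537707643/23401 ≈ 1.2195e+6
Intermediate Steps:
u = 22466/23401 (u = (-4833 - 17633)/(-12198 - 11203) = -22466/(-23401) = -22466*(-1/23401) = 22466/23401 ≈ 0.96004)
X(z, R) = z*R² (X(z, R) = (R*z)*R = z*R²)
X(141, -93) - u = 141*(-93)² - 1*22466/23401 = 141*8649 - 22466/23401 = 1219509 - 22466/23401 = 28537707643/23401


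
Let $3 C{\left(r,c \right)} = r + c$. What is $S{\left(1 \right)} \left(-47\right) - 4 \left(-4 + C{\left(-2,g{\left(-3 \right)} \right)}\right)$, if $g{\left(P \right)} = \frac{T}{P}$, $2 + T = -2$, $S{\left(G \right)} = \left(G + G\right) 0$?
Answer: $\frac{152}{9} \approx 16.889$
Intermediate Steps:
$S{\left(G \right)} = 0$ ($S{\left(G \right)} = 2 G 0 = 0$)
$T = -4$ ($T = -2 - 2 = -4$)
$g{\left(P \right)} = - \frac{4}{P}$
$C{\left(r,c \right)} = \frac{c}{3} + \frac{r}{3}$ ($C{\left(r,c \right)} = \frac{r + c}{3} = \frac{c + r}{3} = \frac{c}{3} + \frac{r}{3}$)
$S{\left(1 \right)} \left(-47\right) - 4 \left(-4 + C{\left(-2,g{\left(-3 \right)} \right)}\right) = 0 \left(-47\right) - 4 \left(-4 + \left(\frac{\left(-4\right) \frac{1}{-3}}{3} + \frac{1}{3} \left(-2\right)\right)\right) = 0 - 4 \left(-4 - \left(\frac{2}{3} - \frac{\left(-4\right) \left(- \frac{1}{3}\right)}{3}\right)\right) = 0 - 4 \left(-4 + \left(\frac{1}{3} \cdot \frac{4}{3} - \frac{2}{3}\right)\right) = 0 - 4 \left(-4 + \left(\frac{4}{9} - \frac{2}{3}\right)\right) = 0 - 4 \left(-4 - \frac{2}{9}\right) = 0 - - \frac{152}{9} = 0 + \frac{152}{9} = \frac{152}{9}$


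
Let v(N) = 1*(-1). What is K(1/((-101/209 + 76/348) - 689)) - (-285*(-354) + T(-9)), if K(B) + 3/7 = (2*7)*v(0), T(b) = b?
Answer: -706268/7 ≈ -1.0090e+5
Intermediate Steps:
v(N) = -1
K(B) = -101/7 (K(B) = -3/7 + (2*7)*(-1) = -3/7 + 14*(-1) = -3/7 - 14 = -101/7)
K(1/((-101/209 + 76/348) - 689)) - (-285*(-354) + T(-9)) = -101/7 - (-285*(-354) - 9) = -101/7 - (100890 - 9) = -101/7 - 1*100881 = -101/7 - 100881 = -706268/7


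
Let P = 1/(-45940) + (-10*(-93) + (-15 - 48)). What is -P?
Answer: -39829979/45940 ≈ -867.00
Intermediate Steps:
P = 39829979/45940 (P = -1/45940 + (930 - 63) = -1/45940 + 867 = 39829979/45940 ≈ 867.00)
-P = -1*39829979/45940 = -39829979/45940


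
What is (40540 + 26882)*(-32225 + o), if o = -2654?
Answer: -2351611938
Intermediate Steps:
(40540 + 26882)*(-32225 + o) = (40540 + 26882)*(-32225 - 2654) = 67422*(-34879) = -2351611938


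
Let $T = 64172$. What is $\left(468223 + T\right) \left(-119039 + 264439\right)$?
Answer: $77410233000$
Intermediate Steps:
$\left(468223 + T\right) \left(-119039 + 264439\right) = \left(468223 + 64172\right) \left(-119039 + 264439\right) = 532395 \cdot 145400 = 77410233000$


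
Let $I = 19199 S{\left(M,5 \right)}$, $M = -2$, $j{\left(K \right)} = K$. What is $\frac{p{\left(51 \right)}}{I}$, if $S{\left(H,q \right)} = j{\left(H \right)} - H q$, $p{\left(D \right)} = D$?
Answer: $\frac{51}{153592} \approx 0.00033205$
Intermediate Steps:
$S{\left(H,q \right)} = H - H q$
$I = 153592$ ($I = 19199 \left(- 2 \left(1 - 5\right)\right) = 19199 \left(\left(-2\right) \left(-4\right)\right) = 19199 \cdot 8 = 153592$)
$\frac{p{\left(51 \right)}}{I} = \frac{51}{153592}$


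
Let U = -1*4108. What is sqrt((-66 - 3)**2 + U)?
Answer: sqrt(653) ≈ 25.554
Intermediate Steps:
U = -4108
sqrt((-66 - 3)**2 + U) = sqrt((-66 - 3)**2 - 4108) = sqrt((-69)**2 - 4108) = sqrt(4761 - 4108) = sqrt(653)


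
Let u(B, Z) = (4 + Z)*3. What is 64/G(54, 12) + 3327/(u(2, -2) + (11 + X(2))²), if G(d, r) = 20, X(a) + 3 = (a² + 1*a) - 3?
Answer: 18667/635 ≈ 29.397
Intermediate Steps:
X(a) = -6 + a + a² (X(a) = -3 + ((a² + 1*a) - 3) = -3 + ((a² + a) - 3) = -3 + ((a + a²) - 3) = -3 + (-3 + a + a²) = -6 + a + a²)
u(B, Z) = 12 + 3*Z
64/G(54, 12) + 3327/(u(2, -2) + (11 + X(2))²) = 64/20 + 3327/((12 + 3*(-2)) + (11 + (-6 + 2 + 2²))²) = 64*(1/20) + 3327/((12 - 6) + (11 + (-6 + 2 + 4))²) = 16/5 + 3327/(6 + (11 + 0)²) = 16/5 + 3327/(6 + 11²) = 16/5 + 3327/(6 + 121) = 16/5 + 3327/127 = 18667/635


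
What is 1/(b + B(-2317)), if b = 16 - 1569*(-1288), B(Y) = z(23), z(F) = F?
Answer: 1/2020911 ≈ 4.9483e-7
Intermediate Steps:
B(Y) = 23
b = 2020888 (b = 16 + 2020872 = 2020888)
1/(b + B(-2317)) = 1/(2020888 + 23) = 1/2020911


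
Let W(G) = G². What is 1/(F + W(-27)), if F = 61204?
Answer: 1/61933 ≈ 1.6146e-5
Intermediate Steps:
1/(F + W(-27)) = 1/(61204 + (-27)²) = 1/(61204 + 729) = 1/61933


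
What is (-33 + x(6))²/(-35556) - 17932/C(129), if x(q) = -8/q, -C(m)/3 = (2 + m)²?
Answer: 1730709527/5491588644 ≈ 0.31516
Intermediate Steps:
C(m) = -3*(2 + m)²
(-33 + x(6))²/(-35556) - 17932/C(129) = (-33 - 8/6)²/(-35556) - 17932*(-1/(3*(2 + 129)²)) = (-33 - 8*⅙)²*(-1/35556) - 17932/((-3*131²)) = (-33 - 4/3)²*(-1/35556) - 17932/((-3*17161)) = (-103/3)²*(-1/35556) - 17932/(-51483) = (10609/9)*(-1/35556) - 17932*(-1/51483) = -10609/320004 + 17932/51483 = 1730709527/5491588644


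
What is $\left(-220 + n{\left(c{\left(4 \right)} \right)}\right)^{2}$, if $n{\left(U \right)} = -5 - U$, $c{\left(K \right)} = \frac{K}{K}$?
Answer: $51076$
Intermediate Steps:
$c{\left(K \right)} = 1$
$\left(-220 + n{\left(c{\left(4 \right)} \right)}\right)^{2} = \left(-220 - 6\right)^{2} = \left(-226\right)^{2} = 51076$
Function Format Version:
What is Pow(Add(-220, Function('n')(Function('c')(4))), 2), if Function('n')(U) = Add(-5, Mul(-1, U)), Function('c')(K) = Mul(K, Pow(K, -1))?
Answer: 51076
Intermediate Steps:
Function('c')(K) = 1
Pow(Add(-220, Function('n')(Function('c')(4))), 2) = Pow(Add(-220, Add(-5, Mul(-1, 1))), 2) = Pow(Add(-220, Add(-5, -1)), 2) = Pow(Add(-220, -6), 2) = Pow(-226, 2) = 51076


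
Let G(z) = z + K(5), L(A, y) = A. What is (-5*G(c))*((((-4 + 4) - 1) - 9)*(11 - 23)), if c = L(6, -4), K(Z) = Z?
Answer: -6600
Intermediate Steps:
c = 6
G(z) = 5 + z (G(z) = z + 5 = 5 + z)
(-5*G(c))*((((-4 + 4) - 1) - 9)*(11 - 23)) = (-5*(5 + 6))*((((-4 + 4) - 1) - 9)*(11 - 23)) = (-5*11)*(((0 - 1) - 9)*(-12)) = -55*(-1 - 9)*(-12) = -(-550)*(-12) = -55*120 = -6600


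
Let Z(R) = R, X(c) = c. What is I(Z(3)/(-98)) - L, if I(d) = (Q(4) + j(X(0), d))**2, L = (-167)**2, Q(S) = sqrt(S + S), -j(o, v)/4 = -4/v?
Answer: 2207695/9 - 6272*sqrt(2)/3 ≈ 2.4234e+5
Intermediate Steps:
j(o, v) = 16/v (j(o, v) = -(-16)/v = 16/v)
Q(S) = sqrt(2)*sqrt(S) (Q(S) = sqrt(2*S) = sqrt(2)*sqrt(S))
L = 27889
I(d) = (2*sqrt(2) + 16/d)**2 (I(d) = (sqrt(2)*sqrt(4) + 16/d)**2 = (sqrt(2)*2 + 16/d)**2 = (2*sqrt(2) + 16/d)**2)
I(Z(3)/(-98)) - L = 4*(8 + (3/(-98))*sqrt(2))**2/(3/(-98))**2 - 1*27889 = 4*(8 + (3*(-1/98))*sqrt(2))**2/(3*(-1/98))**2 - 27889 = 4*(8 - 3*sqrt(2)/98)**2/(-3/98)**2 - 27889 = 4*(9604/9)*(8 - 3*sqrt(2)/98)**2 - 27889 = 38416*(8 - 3*sqrt(2)/98)**2/9 - 27889 = -27889 + 38416*(8 - 3*sqrt(2)/98)**2/9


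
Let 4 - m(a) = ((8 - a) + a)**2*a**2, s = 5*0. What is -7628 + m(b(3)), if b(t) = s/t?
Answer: -7624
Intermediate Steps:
s = 0
b(t) = 0 (b(t) = 0/t = 0)
m(a) = 4 - 64*a**2 (m(a) = 4 - ((8 - a) + a)**2*a**2 = 4 - 8**2*a**2 = 4 - 64*a**2)
-7628 + m(b(3)) = -7628 + (4 - 64*0**2) = -7628 + (4 - 64*0) = -7628 + (4 + 0) = -7628 + 4 = -7624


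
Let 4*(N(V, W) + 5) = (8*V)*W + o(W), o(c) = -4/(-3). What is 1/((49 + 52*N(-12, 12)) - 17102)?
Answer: -3/96815 ≈ -3.0987e-5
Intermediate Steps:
o(c) = 4/3 (o(c) = -4*(-1/3) = 4/3)
N(V, W) = -14/3 + 2*V*W (N(V, W) = -5 + ((8*V)*W + 4/3)/4 = -5 + (8*V*W + 4/3)/4 = -5 + (4/3 + 8*V*W)/4 = -5 + (1/3 + 2*V*W) = -14/3 + 2*V*W)
1/((49 + 52*N(-12, 12)) - 17102) = 1/((49 + 52*(-14/3 + 2*(-12)*12)) - 17102) = 1/((49 + 52*(-14/3 - 288)) - 17102) = 1/((49 + 52*(-878/3)) - 17102) = 1/((49 - 45656/3) - 17102) = 1/(-45509/3 - 17102) = 1/(-96815/3) = -3/96815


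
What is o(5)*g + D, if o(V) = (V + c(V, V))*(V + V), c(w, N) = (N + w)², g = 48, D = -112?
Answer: 50288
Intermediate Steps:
o(V) = 2*V*(V + 4*V²) (o(V) = (V + (V + V)²)*(V + V) = (V + (2*V)²)*(2*V) = (V + 4*V²)*(2*V) = 2*V*(V + 4*V²))
o(5)*g + D = (5²*(2 + 8*5))*48 - 112 = (25*(2 + 40))*48 - 112 = (25*42)*48 - 112 = 1050*48 - 112 = 50400 - 112 = 50288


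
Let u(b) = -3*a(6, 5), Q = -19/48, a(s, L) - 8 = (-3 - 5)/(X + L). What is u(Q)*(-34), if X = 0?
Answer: 3264/5 ≈ 652.80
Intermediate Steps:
a(s, L) = 8 - 8/L (a(s, L) = 8 + (-3 - 5)/(0 + L) = 8 - 8/L)
Q = -19/48 (Q = -19*1/48 = -19/48 ≈ -0.39583)
u(b) = -96/5 (u(b) = -3*(8 - 8/5) = -3*32/5 = -96/5)
u(Q)*(-34) = -96/5*(-34) = 3264/5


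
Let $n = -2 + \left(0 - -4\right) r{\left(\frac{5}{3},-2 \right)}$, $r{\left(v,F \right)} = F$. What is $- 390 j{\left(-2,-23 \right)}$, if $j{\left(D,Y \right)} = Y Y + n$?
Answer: $-202410$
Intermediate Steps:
$n = -10$ ($n = -2 + \left(0 - -4\right) \left(-2\right) = -2 + \left(0 + 4\right) \left(-2\right) = -2 + 4 \left(-2\right) = -2 - 8 = -10$)
$j{\left(D,Y \right)} = -10 + Y^{2}$ ($j{\left(D,Y \right)} = Y Y - 10 = Y^{2} - 10 = -10 + Y^{2}$)
$- 390 j{\left(-2,-23 \right)} = - 390 \left(-10 + \left(-23\right)^{2}\right) = - 390 \left(-10 + 529\right) = \left(-390\right) 519 = -202410$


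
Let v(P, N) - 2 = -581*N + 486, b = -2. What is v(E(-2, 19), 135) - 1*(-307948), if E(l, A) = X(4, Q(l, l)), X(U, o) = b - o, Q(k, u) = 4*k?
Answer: 230001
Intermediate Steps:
X(U, o) = -2 - o
E(l, A) = -2 - 4*l
v(P, N) = 488 - 581*N (v(P, N) = 2 + (-581*N + 486) = 2 + (486 - 581*N) = 488 - 581*N)
v(E(-2, 19), 135) - 1*(-307948) = (488 - 581*135) - 1*(-307948) = (488 - 78435) + 307948 = -77947 + 307948 = 230001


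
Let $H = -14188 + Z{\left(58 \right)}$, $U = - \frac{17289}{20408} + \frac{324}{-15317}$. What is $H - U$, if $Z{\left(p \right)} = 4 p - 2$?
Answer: $- \frac{4362850524083}{312589336} \approx -13957.0$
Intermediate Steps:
$Z{\left(p \right)} = -2 + 4 p$
$U = - \frac{271427805}{312589336}$ ($U = \left(-17289\right) \frac{1}{20408} + 324 \left(- \frac{1}{15317}\right) = - \frac{17289}{20408} - \frac{324}{15317} = - \frac{271427805}{312589336} \approx -0.86832$)
$H = -13958$ ($H = -14188 + \left(-2 + 4 \cdot 58\right) = -14188 + \left(-2 + 232\right) = -14188 + 230 = -13958$)
$H - U = -13958 - - \frac{271427805}{312589336} = -13958 + \frac{271427805}{312589336} = - \frac{4362850524083}{312589336}$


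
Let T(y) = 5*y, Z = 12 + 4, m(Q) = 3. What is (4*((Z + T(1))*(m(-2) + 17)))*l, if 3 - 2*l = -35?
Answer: 31920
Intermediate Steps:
l = 19 (l = 3/2 - ½*(-35) = 3/2 + 35/2 = 19)
Z = 16
(4*((Z + T(1))*(m(-2) + 17)))*l = (4*((16 + 5*1)*(3 + 17)))*19 = (4*((16 + 5)*20))*19 = (4*(21*20))*19 = (4*420)*19 = 1680*19 = 31920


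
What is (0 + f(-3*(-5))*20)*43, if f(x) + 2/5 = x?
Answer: 12556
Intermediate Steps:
f(x) = -⅖ + x
(0 + f(-3*(-5))*20)*43 = (0 + (-⅖ - 3*(-5))*20)*43 = (0 + (-⅖ + 15)*20)*43 = (0 + (73/5)*20)*43 = (0 + 292)*43 = 292*43 = 12556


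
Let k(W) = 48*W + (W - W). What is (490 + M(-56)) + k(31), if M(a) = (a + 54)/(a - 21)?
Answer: 152308/77 ≈ 1978.0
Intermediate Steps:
k(W) = 48*W (k(W) = 48*W + 0 = 48*W)
M(a) = (54 + a)/(-21 + a)
(490 + M(-56)) + k(31) = (490 + (54 - 56)/(-21 - 56)) + 48*31 = (490 - 2/(-77)) + 1488 = (490 - 1/77*(-2)) + 1488 = (490 + 2/77) + 1488 = 37732/77 + 1488 = 152308/77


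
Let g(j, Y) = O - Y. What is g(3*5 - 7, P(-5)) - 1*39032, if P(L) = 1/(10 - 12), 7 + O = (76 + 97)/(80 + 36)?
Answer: -4528293/116 ≈ -39037.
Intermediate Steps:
O = -639/116 (O = -7 + (76 + 97)/(80 + 36) = -7 + 173/116 = -639/116 ≈ -5.5086)
P(L) = -½ (P(L) = 1/(-2) = -½)
g(j, Y) = -639/116 - Y
g(3*5 - 7, P(-5)) - 1*39032 = (-639/116 - 1*(-½)) - 1*39032 = (-639/116 + ½) - 39032 = -581/116 - 39032 = -4528293/116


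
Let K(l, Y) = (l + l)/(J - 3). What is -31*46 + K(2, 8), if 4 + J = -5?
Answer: -4279/3 ≈ -1426.3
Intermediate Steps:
J = -9 (J = -4 - 5 = -9)
K(l, Y) = -l/6 (K(l, Y) = (l + l)/(-9 - 3) = (2*l)/(-12) = (2*l)*(-1/12) = -l/6)
-31*46 + K(2, 8) = -31*46 - ⅙*2 = -1426 - ⅓ = -4279/3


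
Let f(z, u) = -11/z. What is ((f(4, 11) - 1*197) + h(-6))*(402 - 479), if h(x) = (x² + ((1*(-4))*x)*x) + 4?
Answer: 93555/4 ≈ 23389.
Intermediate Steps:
h(x) = 4 - 3*x² (h(x) = (x² + (-4*x)*x) + 4 = (x² - 4*x²) + 4 = -3*x² + 4 = 4 - 3*x²)
((f(4, 11) - 1*197) + h(-6))*(402 - 479) = ((-11/4 - 1*197) + (4 - 3*(-6)²))*(402 - 479) = ((-11*¼ - 197) + (4 - 3*36))*(-77) = ((-11/4 - 197) + (4 - 108))*(-77) = (-799/4 - 104)*(-77) = -1215/4*(-77) = 93555/4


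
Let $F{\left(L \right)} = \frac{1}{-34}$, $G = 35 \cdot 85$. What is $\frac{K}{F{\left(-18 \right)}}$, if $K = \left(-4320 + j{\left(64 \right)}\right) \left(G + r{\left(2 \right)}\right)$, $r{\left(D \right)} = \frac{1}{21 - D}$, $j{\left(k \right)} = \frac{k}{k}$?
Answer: $\frac{8300616996}{19} \approx 4.3687 \cdot 10^{8}$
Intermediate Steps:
$j{\left(k \right)} = 1$
$G = 2975$
$F{\left(L \right)} = - \frac{1}{34}$
$K = - \frac{244135794}{19}$ ($K = \left(-4320 + 1\right) \left(2975 - \frac{1}{-21 + 2}\right) = - 4319 \left(2975 - \frac{1}{-19}\right) = - 4319 \left(2975 - - \frac{1}{19}\right) = - 4319 \left(2975 + \frac{1}{19}\right) = \left(-4319\right) \frac{56526}{19} = - \frac{244135794}{19} \approx -1.2849 \cdot 10^{7}$)
$\frac{K}{F{\left(-18 \right)}} = - \frac{244135794}{19 \left(- \frac{1}{34}\right)} = \left(- \frac{244135794}{19}\right) \left(-34\right) = \frac{8300616996}{19}$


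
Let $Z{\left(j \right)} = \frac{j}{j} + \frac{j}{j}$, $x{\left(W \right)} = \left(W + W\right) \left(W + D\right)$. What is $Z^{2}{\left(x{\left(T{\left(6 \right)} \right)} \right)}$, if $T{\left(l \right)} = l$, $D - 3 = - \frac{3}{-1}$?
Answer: $4$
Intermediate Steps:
$D = 6$ ($D = 3 - \frac{3}{-1} = 3 - -3 = 3 + 3 = 6$)
$x{\left(W \right)} = 2 W \left(6 + W\right)$ ($x{\left(W \right)} = \left(W + W\right) \left(W + 6\right) = 2 W \left(6 + W\right)$)
$Z{\left(j \right)} = 2$ ($Z{\left(j \right)} = 1 + 1 = 2$)
$Z^{2}{\left(x{\left(T{\left(6 \right)} \right)} \right)} = 2^{2} = 4$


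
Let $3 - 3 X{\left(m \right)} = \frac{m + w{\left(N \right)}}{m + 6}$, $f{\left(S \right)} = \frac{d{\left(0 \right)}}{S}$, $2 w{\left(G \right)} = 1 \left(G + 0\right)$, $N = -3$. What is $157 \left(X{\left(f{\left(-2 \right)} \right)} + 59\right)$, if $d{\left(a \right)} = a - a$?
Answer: $\frac{113197}{12} \approx 9433.1$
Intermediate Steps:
$d{\left(a \right)} = 0$
$w{\left(G \right)} = \frac{G}{2}$ ($w{\left(G \right)} = \frac{1 \left(G + 0\right)}{2} = \frac{1 G}{2} = \frac{G}{2}$)
$f{\left(S \right)} = 0$ ($f{\left(S \right)} = \frac{0}{S} = 0$)
$X{\left(m \right)} = 1 - \frac{- \frac{3}{2} + m}{3 \left(6 + m\right)}$ ($X{\left(m \right)} = 1 - \frac{\left(m + \frac{1}{2} \left(-3\right)\right) \frac{1}{m + 6}}{3} = 1 - \frac{\left(m - \frac{3}{2}\right) \frac{1}{6 + m}}{3} = 1 - \frac{\left(- \frac{3}{2} + m\right) \frac{1}{6 + m}}{3} = 1 - \frac{\frac{1}{6 + m} \left(- \frac{3}{2} + m\right)}{3} = 1 - \frac{- \frac{3}{2} + m}{3 \left(6 + m\right)}$)
$157 \left(X{\left(f{\left(-2 \right)} \right)} + 59\right) = 157 \left(\frac{39 + 4 \cdot 0}{6 \left(6 + 0\right)} + 59\right) = 157 \left(\frac{39 + 0}{6 \cdot 6} + 59\right) = 157 \left(\frac{1}{6} \cdot \frac{1}{6} \cdot 39 + 59\right) = 157 \left(\frac{13}{12} + 59\right) = 157 \cdot \frac{721}{12} = \frac{113197}{12}$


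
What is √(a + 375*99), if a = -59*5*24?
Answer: √30045 ≈ 173.33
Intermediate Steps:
a = -7080 (a = -295*24 = -7080)
√(a + 375*99) = √(-7080 + 375*99) = √(-7080 + 37125) = √30045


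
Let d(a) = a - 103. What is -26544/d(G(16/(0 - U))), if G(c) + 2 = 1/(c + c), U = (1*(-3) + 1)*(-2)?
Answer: 212352/841 ≈ 252.50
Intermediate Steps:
U = 4 (U = (-3 + 1)*(-2) = -2*(-2) = 4)
G(c) = -2 + 1/(2*c) (G(c) = -2 + 1/(c + c) = -2 + 1/(2*c))
d(a) = -103 + a
-26544/d(G(16/(0 - U))) = -26544/(-103 + (-2 + 1/(2*((16/(0 - 1*4)))))) = -26544/(-103 + (-2 + 1/(2*((16/(0 - 4)))))) = -26544/(-103 + (-2 + 1/(2*((16/(-4)))))) = -26544/(-103 + (-2 + 1/(2*((16*(-¼)))))) = -26544/(-103 + (-2 + (½)/(-4))) = -26544/(-103 + (-2 + (½)*(-¼))) = -26544/(-103 + (-2 - ⅛)) = -26544/(-103 - 17/8) = -26544/(-841/8) = -26544*(-8/841) = 212352/841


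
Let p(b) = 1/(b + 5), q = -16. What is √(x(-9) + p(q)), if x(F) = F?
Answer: 10*I*√11/11 ≈ 3.0151*I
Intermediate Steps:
p(b) = 1/(5 + b)
√(x(-9) + p(q)) = √(-9 + 1/(5 - 16)) = √(-9 + 1/(-11)) = √(-9 - 1/11) = √(-100/11) = 10*I*√11/11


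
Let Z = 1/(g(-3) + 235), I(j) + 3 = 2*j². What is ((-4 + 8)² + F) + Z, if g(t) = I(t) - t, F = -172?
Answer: -39467/253 ≈ -156.00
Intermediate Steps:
I(j) = -3 + 2*j²
g(t) = -3 - t + 2*t² (g(t) = (-3 + 2*t²) - t = -3 - t + 2*t²)
Z = 1/253 (Z = 1/((-3 - 1*(-3) + 2*(-3)²) + 235) = 1/((-3 + 3 + 2*9) + 235) = 1/((-3 + 3 + 18) + 235) = 1/(18 + 235) = 1/253 ≈ 0.0039526)
((-4 + 8)² + F) + Z = ((-4 + 8)² - 172) + 1/253 = (4² - 172) + 1/253 = (16 - 172) + 1/253 = -156 + 1/253 = -39467/253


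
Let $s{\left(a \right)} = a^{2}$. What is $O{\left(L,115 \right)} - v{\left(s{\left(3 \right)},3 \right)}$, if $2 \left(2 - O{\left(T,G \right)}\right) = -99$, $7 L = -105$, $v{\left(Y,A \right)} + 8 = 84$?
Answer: $- \frac{49}{2} \approx -24.5$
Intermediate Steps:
$v{\left(Y,A \right)} = 76$ ($v{\left(Y,A \right)} = -8 + 84 = 76$)
$L = -15$ ($L = \frac{1}{7} \left(-105\right) = -15$)
$O{\left(T,G \right)} = \frac{103}{2}$ ($O{\left(T,G \right)} = 2 - - \frac{99}{2} = 2 + \frac{99}{2} = \frac{103}{2}$)
$O{\left(L,115 \right)} - v{\left(s{\left(3 \right)},3 \right)} = \frac{103}{2} - 76 = - \frac{49}{2}$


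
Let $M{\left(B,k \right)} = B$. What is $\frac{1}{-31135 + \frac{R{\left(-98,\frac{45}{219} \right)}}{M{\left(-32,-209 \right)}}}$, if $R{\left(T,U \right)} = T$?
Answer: $- \frac{16}{498111} \approx -3.2121 \cdot 10^{-5}$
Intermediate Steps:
$\frac{1}{-31135 + \frac{R{\left(-98,\frac{45}{219} \right)}}{M{\left(-32,-209 \right)}}} = \frac{1}{-31135 - \frac{98}{-32}} = \frac{1}{-31135 - - \frac{49}{16}} = \frac{1}{-31135 + \frac{49}{16}} = \frac{1}{- \frac{498111}{16}} = - \frac{16}{498111}$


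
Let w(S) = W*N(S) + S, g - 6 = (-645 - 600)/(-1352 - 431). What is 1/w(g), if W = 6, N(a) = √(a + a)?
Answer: -1783/116433 + 3566*√4732082/154506591 ≈ 0.034893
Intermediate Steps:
N(a) = √2*√a (N(a) = √(2*a) = √2*√a)
g = 11943/1783 (g = 6 + (-645 - 600)/(-1352 - 431) = 6 - 1245/(-1783) = 6 - 1245*(-1/1783) = 6 + 1245/1783 = 11943/1783 ≈ 6.6983)
w(S) = S + 6*√2*√S (w(S) = 6*(√2*√S) + S = 6*√2*√S + S = S + 6*√2*√S)
1/w(g) = 1/(11943/1783 + 6*√2*√(11943/1783)) = 1/(11943/1783 + 6*√2*(3*√2366041/1783)) = 1/(11943/1783 + 18*√4732082/1783)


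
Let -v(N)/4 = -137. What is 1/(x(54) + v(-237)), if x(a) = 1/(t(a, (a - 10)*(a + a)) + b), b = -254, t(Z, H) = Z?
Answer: 200/109599 ≈ 0.0018248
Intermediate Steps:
v(N) = 548 (v(N) = -4*(-137) = 548)
x(a) = 1/(-254 + a) (x(a) = 1/(a - 254) = 1/(-254 + a))
1/(x(54) + v(-237)) = 1/(1/(-254 + 54) + 548) = 1/(1/(-200) + 548) = 1/(-1/200 + 548) = 1/(109599/200) = 200/109599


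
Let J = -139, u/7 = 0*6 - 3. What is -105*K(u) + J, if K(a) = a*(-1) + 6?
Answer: -2974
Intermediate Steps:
u = -21 (u = 7*(0*6 - 3) = 7*(0 - 3) = 7*(-3) = -21)
K(a) = 6 - a (K(a) = -a + 6 = 6 - a)
-105*K(u) + J = -105*(6 - 1*(-21)) - 139 = -105*(6 + 21) - 139 = -105*27 - 139 = -2835 - 139 = -2974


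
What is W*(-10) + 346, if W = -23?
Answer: 576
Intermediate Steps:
W*(-10) + 346 = -23*(-10) + 346 = 230 + 346 = 576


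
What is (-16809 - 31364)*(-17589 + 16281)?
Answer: 63010284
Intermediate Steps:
(-16809 - 31364)*(-17589 + 16281) = -48173*(-1308) = 63010284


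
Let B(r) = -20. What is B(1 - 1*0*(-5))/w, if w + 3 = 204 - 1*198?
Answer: -20/3 ≈ -6.6667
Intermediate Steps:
w = 3 (w = -3 + (204 - 1*198) = -3 + (204 - 198) = -3 + 6 = 3)
B(1 - 1*0*(-5))/w = -20/3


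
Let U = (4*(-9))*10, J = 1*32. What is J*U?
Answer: -11520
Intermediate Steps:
J = 32
U = -360 (U = -36*10 = -360)
J*U = 32*(-360) = -11520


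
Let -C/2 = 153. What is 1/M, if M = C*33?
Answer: -1/10098 ≈ -9.9030e-5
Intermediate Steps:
C = -306 (C = -2*153 = -306)
M = -10098 (M = -306*33 = -10098)
1/M = 1/(-10098) = -1/10098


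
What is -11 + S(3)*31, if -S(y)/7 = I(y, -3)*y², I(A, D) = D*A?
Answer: 17566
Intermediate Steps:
I(A, D) = A*D
S(y) = 21*y³ (S(y) = -7*y*(-3)*y² = -7*(-3*y)*y² = -(-21)*y³ = 21*y³)
-11 + S(3)*31 = -11 + (21*3³)*31 = -11 + (21*27)*31 = -11 + 567*31 = -11 + 17577 = 17566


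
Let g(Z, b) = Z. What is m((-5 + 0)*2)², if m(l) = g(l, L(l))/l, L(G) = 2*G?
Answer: 1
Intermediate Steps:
m(l) = 1 (m(l) = l/l = 1)
m((-5 + 0)*2)² = 1² = 1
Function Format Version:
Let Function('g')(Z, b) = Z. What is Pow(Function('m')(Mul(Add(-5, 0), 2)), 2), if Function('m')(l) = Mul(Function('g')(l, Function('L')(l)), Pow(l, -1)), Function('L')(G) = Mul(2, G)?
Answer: 1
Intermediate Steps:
Function('m')(l) = 1 (Function('m')(l) = Mul(l, Pow(l, -1)) = 1)
Pow(Function('m')(Mul(Add(-5, 0), 2)), 2) = Pow(1, 2) = 1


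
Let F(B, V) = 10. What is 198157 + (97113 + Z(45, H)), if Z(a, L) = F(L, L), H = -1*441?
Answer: 295280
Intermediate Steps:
H = -441
Z(a, L) = 10
198157 + (97113 + Z(45, H)) = 198157 + (97113 + 10) = 198157 + 97123 = 295280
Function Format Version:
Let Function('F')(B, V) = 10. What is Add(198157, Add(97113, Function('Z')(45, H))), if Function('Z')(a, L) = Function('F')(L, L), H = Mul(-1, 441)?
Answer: 295280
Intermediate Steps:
H = -441
Function('Z')(a, L) = 10
Add(198157, Add(97113, Function('Z')(45, H))) = Add(198157, Add(97113, 10)) = Add(198157, 97123) = 295280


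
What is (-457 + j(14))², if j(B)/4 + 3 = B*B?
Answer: 99225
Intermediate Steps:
j(B) = -12 + 4*B² (j(B) = -12 + 4*(B*B) = -12 + 4*B²)
(-457 + j(14))² = (-457 + (-12 + 4*14²))² = (-457 + (-12 + 4*196))² = (-457 + (-12 + 784))² = (-457 + 772)² = 315² = 99225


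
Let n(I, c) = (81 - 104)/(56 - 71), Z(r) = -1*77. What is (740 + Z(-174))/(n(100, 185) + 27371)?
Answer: 9945/410588 ≈ 0.024221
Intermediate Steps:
Z(r) = -77
n(I, c) = 23/15 (n(I, c) = -23/(-15) = -23*(-1/15) = 23/15)
(740 + Z(-174))/(n(100, 185) + 27371) = (740 - 77)/(23/15 + 27371) = 663/(410588/15) = 663*(15/410588) = 9945/410588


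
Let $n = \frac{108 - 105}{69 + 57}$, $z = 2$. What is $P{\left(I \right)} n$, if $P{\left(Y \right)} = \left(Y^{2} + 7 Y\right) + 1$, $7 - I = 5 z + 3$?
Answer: $- \frac{5}{42} \approx -0.11905$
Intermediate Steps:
$n = \frac{1}{42}$ ($n = \frac{3}{126} = 3 \cdot \frac{1}{126} = \frac{1}{42} \approx 0.02381$)
$I = -6$ ($I = 7 - \left(5 \cdot 2 + 3\right) = 7 - \left(10 + 3\right) = 7 - 13 = -6$)
$P{\left(Y \right)} = 1 + Y^{2} + 7 Y$
$P{\left(I \right)} n = \left(1 + \left(-6\right)^{2} + 7 \left(-6\right)\right) \frac{1}{42} = \left(1 + 36 - 42\right) \frac{1}{42} = \left(-5\right) \frac{1}{42} = - \frac{5}{42}$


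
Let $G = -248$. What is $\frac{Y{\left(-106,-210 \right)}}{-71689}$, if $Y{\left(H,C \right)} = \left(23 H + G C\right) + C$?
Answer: $- \frac{49432}{71689} \approx -0.68953$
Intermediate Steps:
$Y{\left(H,C \right)} = - 247 C + 23 H$ ($Y{\left(H,C \right)} = \left(23 H - 248 C\right) + C = \left(- 248 C + 23 H\right) + C = - 247 C + 23 H$)
$\frac{Y{\left(-106,-210 \right)}}{-71689} = \frac{\left(-247\right) \left(-210\right) + 23 \left(-106\right)}{-71689} = \left(51870 - 2438\right) \left(- \frac{1}{71689}\right) = 49432 \left(- \frac{1}{71689}\right) = - \frac{49432}{71689}$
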